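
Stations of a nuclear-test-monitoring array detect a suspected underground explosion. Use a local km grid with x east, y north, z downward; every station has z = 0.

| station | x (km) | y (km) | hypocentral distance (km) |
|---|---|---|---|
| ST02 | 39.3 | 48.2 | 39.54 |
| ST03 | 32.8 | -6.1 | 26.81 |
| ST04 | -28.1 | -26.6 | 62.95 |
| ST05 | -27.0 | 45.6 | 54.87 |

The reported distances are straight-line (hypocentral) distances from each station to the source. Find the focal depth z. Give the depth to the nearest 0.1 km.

Each station gives a sphere (x−x_i)² + (y−y_i)² + z² = d_i² (stations at z=0).
Subtracting the ST02 sphere from ST03 and ST04: z² cancels, leaving linear equations in x and y:
-13.0 x − 108.6 y = -1910.04
-134.8 x − 149.6 y = -4769.85
Solving: x ≈ 18.296, y ≈ 15.398 km (keep extra digits for the depth step; rounded: 18.3, 15.4).
Then from the ST02 sphere: z² = 39.54² − (x − 39.3)² − (y − 48.2)² with x = 18.296, y = 15.398, so z ≈ 6.802 ≈ 6.8 km.

z ≈ 6.8 km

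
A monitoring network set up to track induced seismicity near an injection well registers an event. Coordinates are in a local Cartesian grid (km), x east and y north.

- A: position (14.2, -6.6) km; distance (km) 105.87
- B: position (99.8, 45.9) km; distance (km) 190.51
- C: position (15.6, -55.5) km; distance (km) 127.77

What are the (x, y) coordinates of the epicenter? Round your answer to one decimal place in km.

-88.7 km east, 18.3 km north

Circle about each station: (x − 14.2)² + (y + 6.6)² = 105.87²; (x − 99.8)² + (y − 45.9)² = 190.51²; (x − 15.6)² + (y + 55.5)² = 127.77².
Subtracting pairs of circle equations eliminates x²+y² and gives linear equations (the radical axes):
171.2 x + 105.0 y = -13263.95
2.8 x − 97.8 y = -2038.31
Solving the 2×2 system: x ≈ -88.7, y ≈ 18.3 km.
Check against A (with the unrounded x, y): √((x − 14.2)²+(y + 6.6)²) = 105.87 ≈ 105.87 km. ✓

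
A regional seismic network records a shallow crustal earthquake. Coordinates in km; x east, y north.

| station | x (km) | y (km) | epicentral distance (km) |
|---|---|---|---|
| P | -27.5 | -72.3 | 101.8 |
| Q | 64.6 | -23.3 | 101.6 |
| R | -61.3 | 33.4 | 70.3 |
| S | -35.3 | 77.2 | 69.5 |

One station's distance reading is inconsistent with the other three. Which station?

Solve using three stations at a time. Using P, R, S (subtract circle equations pairwise → linear system) gives (x, y) ≈ (8.2, 23.0).
Distances from that point to each station vs reported:
  P: calculated 101.8 vs reported 101.8 → residual 0.0 km
  Q: calculated 73.0 vs reported 101.6 → residual 28.6 km
  R: calculated 70.3 vs reported 70.3 → residual 0.0 km
  S: calculated 69.5 vs reported 69.5 → residual 0.0 km
P, R, S are mutually consistent (residuals ≈ 0); Q is off by 28.6 km.

Q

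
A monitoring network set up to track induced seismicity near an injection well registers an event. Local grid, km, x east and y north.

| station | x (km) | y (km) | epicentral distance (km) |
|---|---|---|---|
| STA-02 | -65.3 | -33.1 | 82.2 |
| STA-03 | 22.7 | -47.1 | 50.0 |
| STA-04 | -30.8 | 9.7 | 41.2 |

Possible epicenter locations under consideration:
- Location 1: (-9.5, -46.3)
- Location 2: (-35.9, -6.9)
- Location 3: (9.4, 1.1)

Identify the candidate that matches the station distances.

For each candidate, compare |candidate − station| to the reported distance:
Location 1: residuals STA-02 24.9, STA-03 17.8, STA-04 18.7 → max 24.9 km
Location 2: residuals STA-02 42.8, STA-03 21.1, STA-04 23.8 → max 42.8 km
Location 3: residuals STA-02 0.0, STA-03 0.0, STA-04 0.1 → max 0.1 km
Only Location 3 has all residuals ≈ 0.

Location 3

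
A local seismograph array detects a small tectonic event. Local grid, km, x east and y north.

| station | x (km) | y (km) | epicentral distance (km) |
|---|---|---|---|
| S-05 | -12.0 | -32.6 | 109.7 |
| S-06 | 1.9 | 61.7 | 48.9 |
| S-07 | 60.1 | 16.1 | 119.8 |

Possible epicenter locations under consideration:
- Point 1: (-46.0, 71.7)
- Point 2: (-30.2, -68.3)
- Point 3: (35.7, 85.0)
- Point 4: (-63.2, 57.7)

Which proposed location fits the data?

Point 1

For each candidate, compare |candidate − station| to the reported distance:
Point 1: residuals S-05 0.0, S-06 0.0, S-07 0.0 → max 0.0 km
Point 2: residuals S-05 69.6, S-06 85.0, S-07 3.8 → max 85.0 km
Point 3: residuals S-05 17.2, S-06 7.8, S-07 46.7 → max 46.7 km
Point 4: residuals S-05 5.9, S-06 16.3, S-07 10.3 → max 16.3 km
Only Point 1 has all residuals ≈ 0.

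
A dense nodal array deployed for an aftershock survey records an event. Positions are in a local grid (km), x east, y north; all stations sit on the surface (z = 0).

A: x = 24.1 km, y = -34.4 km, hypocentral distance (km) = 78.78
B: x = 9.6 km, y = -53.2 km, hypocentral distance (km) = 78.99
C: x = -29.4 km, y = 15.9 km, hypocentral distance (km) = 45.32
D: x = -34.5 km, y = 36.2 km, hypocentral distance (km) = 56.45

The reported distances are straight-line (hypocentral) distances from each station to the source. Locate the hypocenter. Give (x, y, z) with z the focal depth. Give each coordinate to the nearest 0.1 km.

(-35.3, -2.7, 40.9)

Each station gives a sphere (x−x_i)² + (y−y_i)² + z² = d_i² (stations at z=0).
Subtracting the A sphere from B and C: z² cancels, leaving linear equations in x and y:
-29.0 x − 37.6 y = 1125.10
-107.0 x + 100.6 y = 3505.39
Solving: x ≈ -35.298, y ≈ -2.699 km (keep extra digits for the depth step; rounded: -35.3, -2.7).
Then from the A sphere: z² = 78.78² − (x − 24.1)² − (y + 34.4)² with x = -35.298, y = -2.699, so z ≈ 40.905 ≈ 40.9 km.
Check against D (with the unrounded solution): distance 56.45 ≈ 56.45 km. ✓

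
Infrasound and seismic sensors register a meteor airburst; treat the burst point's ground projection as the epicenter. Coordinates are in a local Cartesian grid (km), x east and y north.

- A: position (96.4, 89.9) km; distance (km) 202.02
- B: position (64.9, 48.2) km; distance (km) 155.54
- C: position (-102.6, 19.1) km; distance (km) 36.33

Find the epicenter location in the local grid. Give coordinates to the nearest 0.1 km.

Circle about each station: (x − 96.4)² + (y − 89.9)² = 202.02²; (x − 64.9)² + (y − 48.2)² = 155.54²; (x + 102.6)² + (y − 19.1)² = 36.33².
Subtracting the A equation from the B and C equations removes the quadratic terms:
-63.0 x − 83.4 y = 5779.67
-398.0 x − 141.6 y = 33008.81
Solving the 2×2 system: x ≈ -79.7, y ≈ -9.1 km.
Check against A (with the unrounded x, y): √((x − 96.4)²+(y − 89.9)²) = 202.02 ≈ 202.02 km. ✓

(-79.7, -9.1)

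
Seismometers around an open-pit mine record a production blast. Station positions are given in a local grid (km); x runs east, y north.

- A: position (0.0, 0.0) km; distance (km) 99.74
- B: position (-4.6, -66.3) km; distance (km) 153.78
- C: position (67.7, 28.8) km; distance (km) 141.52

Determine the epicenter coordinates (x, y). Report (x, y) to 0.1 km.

Circle about each station: x² + y² = 99.74²; (x + 4.6)² + (y + 66.3)² = 153.78²; (x − 67.7)² + (y − 28.8)² = 141.52².
Subtracting the A equation from the B and C equations removes the quadratic terms:
-9.2 x − 132.6 y = -9283.37
135.4 x + 57.6 y = -4667.11
Solving the 2×2 system: x ≈ -66.2, y ≈ 74.6 km.
Check against A (with the unrounded x, y): √(x²+y²) = 99.74 ≈ 99.74 km. ✓

x ≈ -66.2 km, y ≈ 74.6 km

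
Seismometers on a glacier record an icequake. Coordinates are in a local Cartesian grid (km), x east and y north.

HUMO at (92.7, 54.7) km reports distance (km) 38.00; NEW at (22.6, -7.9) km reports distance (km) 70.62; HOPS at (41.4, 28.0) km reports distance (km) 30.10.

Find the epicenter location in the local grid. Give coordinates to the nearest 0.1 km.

x ≈ 54.7 km, y ≈ 55.0 km

Circle about each station: (x − 92.7)² + (y − 54.7)² = 38.00²; (x − 22.6)² + (y + 7.9)² = 70.62²; (x − 41.4)² + (y − 28.0)² = 30.10².
Subtracting pairs of circle equations eliminates x²+y² and gives linear equations (the radical axes):
-140.2 x − 125.2 y = -14555.39
-102.6 x − 53.4 y = -8549.43
Solving the 2×2 system: x ≈ 54.7, y ≈ 55.0 km.
Check against HUMO (with the unrounded x, y): √((x − 92.7)²+(y − 54.7)²) = 38.00 ≈ 38.00 km. ✓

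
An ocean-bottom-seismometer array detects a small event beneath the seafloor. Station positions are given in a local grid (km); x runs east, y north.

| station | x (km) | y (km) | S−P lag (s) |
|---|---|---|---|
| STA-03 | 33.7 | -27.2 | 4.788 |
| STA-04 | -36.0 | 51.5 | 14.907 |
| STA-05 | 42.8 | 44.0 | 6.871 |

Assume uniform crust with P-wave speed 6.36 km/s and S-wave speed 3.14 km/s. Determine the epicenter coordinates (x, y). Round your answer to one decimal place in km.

x ≈ 41.7 km, y ≈ 1.4 km

Distance from S−P lag: d = Δt · v_P v_S / (v_P − v_S) = Δt · (6.36·3.14)/(6.36−3.14) ≈ 6.2020·Δt.
So d_STA-03 = 29.70, d_STA-04 = 92.45, d_STA-05 = 42.61 km.
Circle about each station: (x − 33.7)² + (y + 27.2)² = 29.70²; (x + 36.0)² + (y − 51.5)² = 92.45²; (x − 42.8)² + (y − 44.0)² = 42.61².
Subtracting pairs of circle equations eliminates x²+y² and gives linear equations (the radical axes):
-139.4 x + 157.4 y = -5592.19
18.2 x + 142.4 y = 958.79
Solving the 2×2 system: x ≈ 41.7, y ≈ 1.4 km.
Check against STA-03 (with the unrounded x, y): √((x − 33.7)²+(y + 27.2)²) = 29.70 ≈ 29.70 km. ✓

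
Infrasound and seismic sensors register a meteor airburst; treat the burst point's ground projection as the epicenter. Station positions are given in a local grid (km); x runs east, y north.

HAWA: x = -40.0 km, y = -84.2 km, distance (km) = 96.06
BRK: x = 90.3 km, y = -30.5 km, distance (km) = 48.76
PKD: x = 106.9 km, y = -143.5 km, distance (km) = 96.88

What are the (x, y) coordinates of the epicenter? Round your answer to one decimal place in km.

Circle about each station: (x + 40.0)² + (y + 84.2)² = 96.06²; (x − 90.3)² + (y + 30.5)² = 48.76²; (x − 106.9)² + (y + 143.5)² = 96.88².
Subtracting the HAWA equation from the BRK and PKD equations removes the quadratic terms:
260.6 x + 107.4 y = 7244.69
293.8 x − 118.6 y = 23172.01
Solving the 2×2 system: x ≈ 53.6, y ≈ -62.6 km.
Check against HAWA (with the unrounded x, y): √((x + 40.0)²+(y + 84.2)²) = 96.06 ≈ 96.06 km. ✓

(53.6, -62.6)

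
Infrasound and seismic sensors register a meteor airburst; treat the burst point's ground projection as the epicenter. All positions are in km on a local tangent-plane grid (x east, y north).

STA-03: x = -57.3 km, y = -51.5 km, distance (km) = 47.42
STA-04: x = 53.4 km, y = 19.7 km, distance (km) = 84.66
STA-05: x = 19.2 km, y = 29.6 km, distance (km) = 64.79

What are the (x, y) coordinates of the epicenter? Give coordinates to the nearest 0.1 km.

Circle about each station: (x + 57.3)² + (y + 51.5)² = 47.42²; (x − 53.4)² + (y − 19.7)² = 84.66²; (x − 19.2)² + (y − 29.6)² = 64.79².
Subtracting the STA-03 equation from the STA-04 and STA-05 equations removes the quadratic terms:
221.4 x + 142.4 y = -7614.55
153.0 x + 162.2 y = -6639.83
Solving the 2×2 system: x ≈ -20.5, y ≈ -21.6 km.
Check against STA-03 (with the unrounded x, y): √((x + 57.3)²+(y + 51.5)²) = 47.42 ≈ 47.42 km. ✓

x ≈ -20.5 km, y ≈ -21.6 km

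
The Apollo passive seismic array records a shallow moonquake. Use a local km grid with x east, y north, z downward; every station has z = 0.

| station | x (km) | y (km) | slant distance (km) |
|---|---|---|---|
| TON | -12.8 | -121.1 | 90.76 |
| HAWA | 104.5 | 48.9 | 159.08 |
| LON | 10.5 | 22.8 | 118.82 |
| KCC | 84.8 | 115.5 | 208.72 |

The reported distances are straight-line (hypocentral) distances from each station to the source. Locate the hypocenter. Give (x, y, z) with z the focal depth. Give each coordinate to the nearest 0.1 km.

Each station gives a sphere (x−x_i)² + (y−y_i)² + z² = d_i² (stations at z=0).
Subtracting the TON sphere from HAWA and LON: z² cancels, leaving linear equations in x and y:
234.6 x + 340.0 y = -18586.66
46.6 x + 287.8 y = -20079.77
Solving: x ≈ 28.600, y ≈ -74.401 km (keep extra digits for the depth step; rounded: 28.6, -74.4).
Then from the TON sphere: z² = 90.76² − (x + 12.8)² − (y + 121.1)² with x = 28.600, y = -74.401, so z ≈ 65.899 ≈ 65.9 km.
Check against KCC (with the unrounded solution): distance 208.72 ≈ 208.72 km. ✓

(28.6, -74.4, 65.9)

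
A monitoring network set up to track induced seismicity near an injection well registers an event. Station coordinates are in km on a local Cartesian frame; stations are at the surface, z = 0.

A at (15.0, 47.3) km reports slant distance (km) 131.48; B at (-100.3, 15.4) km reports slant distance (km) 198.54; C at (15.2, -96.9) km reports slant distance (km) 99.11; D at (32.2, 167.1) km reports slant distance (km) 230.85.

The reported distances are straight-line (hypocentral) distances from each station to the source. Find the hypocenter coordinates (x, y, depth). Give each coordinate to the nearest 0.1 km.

Each station gives a sphere (x−x_i)² + (y−y_i)² + z² = d_i² (stations at z=0).
Subtracting the A sphere from B and C: z² cancels, leaving linear equations in x and y:
-230.6 x − 63.8 y = -14296.18
0.4 x − 288.4 y = 14622.56
Solving: x ≈ 75.994, y ≈ -50.597 km (keep extra digits for the depth step; rounded: 76.0, -50.6).
Then from the A sphere: z² = 131.48² − (x − 15.0)² − (y − 47.3)² with x = 75.994, y = -50.597, so z ≈ 63.110 ≈ 63.1 km.

x ≈ 76.0 km, y ≈ -50.6 km, depth ≈ 63.1 km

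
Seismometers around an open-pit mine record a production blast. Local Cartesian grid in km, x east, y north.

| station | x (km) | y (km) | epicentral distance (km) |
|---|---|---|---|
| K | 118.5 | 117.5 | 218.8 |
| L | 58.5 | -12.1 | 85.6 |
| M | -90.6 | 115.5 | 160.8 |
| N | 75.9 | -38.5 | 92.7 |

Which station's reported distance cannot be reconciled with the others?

M

Solve using three stations at a time. Using K, L, N (subtract circle equations pairwise → linear system) gives (x, y) ≈ (-15.3, -55.7).
Distances from that point to each station vs reported:
  K: calculated 218.8 vs reported 218.8 → residual 0.0 km
  L: calculated 85.7 vs reported 85.6 → residual 0.1 km
  M: calculated 187.0 vs reported 160.8 → residual 26.2 km
  N: calculated 92.8 vs reported 92.7 → residual 0.1 km
K, L, N are mutually consistent (residuals ≈ 0); M is off by 26.2 km.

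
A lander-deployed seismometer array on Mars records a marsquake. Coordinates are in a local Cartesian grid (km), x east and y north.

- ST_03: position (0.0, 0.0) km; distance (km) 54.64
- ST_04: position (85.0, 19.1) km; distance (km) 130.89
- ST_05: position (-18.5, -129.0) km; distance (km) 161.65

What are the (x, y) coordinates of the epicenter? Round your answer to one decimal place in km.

(-45.4, 30.4)

Circle about each station: x² + y² = 54.64²; (x − 85.0)² + (y − 19.1)² = 130.89²; (x + 18.5)² + (y + 129.0)² = 161.65².
Subtracting pairs of circle equations eliminates x²+y² and gives linear equations (the radical axes):
170.0 x + 38.2 y = -6556.85
-37.0 x − 258.0 y = -6161.94
Solving the 2×2 system: x ≈ -45.4, y ≈ 30.4 km.
Check against ST_03 (with the unrounded x, y): √(x²+y²) = 54.63 ≈ 54.64 km. ✓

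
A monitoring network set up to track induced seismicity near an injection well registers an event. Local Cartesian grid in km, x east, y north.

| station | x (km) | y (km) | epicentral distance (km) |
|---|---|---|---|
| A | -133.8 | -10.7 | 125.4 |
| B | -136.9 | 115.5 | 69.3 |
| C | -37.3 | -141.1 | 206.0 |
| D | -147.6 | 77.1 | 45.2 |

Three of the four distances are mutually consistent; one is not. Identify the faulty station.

A

Solve using three stations at a time. Using B, C, D (subtract circle equations pairwise → linear system) gives (x, y) ≈ (-110.4, 51.5).
Distances from that point to each station vs reported:
  A: calculated 66.5 vs reported 125.4 → residual 58.9 km
  B: calculated 69.3 vs reported 69.3 → residual 0.0 km
  C: calculated 206.0 vs reported 206.0 → residual 0.0 km
  D: calculated 45.2 vs reported 45.2 → residual 0.0 km
B, C, D are mutually consistent (residuals ≈ 0); A is off by 58.9 km.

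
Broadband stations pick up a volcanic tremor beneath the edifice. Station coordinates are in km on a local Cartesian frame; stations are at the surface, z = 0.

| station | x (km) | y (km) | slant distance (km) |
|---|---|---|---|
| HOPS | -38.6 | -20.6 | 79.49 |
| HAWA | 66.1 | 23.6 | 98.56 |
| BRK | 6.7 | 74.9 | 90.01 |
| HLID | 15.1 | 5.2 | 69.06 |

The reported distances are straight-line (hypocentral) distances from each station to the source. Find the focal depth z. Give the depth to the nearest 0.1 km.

z ≈ 64.6 km

Each station gives a sphere (x−x_i)² + (y−y_i)² + z² = d_i² (stations at z=0).
Subtracting the HOPS sphere from HAWA and BRK: z² cancels, leaving linear equations in x and y:
209.4 x + 88.4 y = -383.56
90.6 x + 191.0 y = 1957.44
Solving: x ≈ -7.700, y ≈ 13.901 km (keep extra digits for the depth step; rounded: -7.7, 13.9).
Then from the HOPS sphere: z² = 79.49² − (x + 38.6)² − (y + 20.6)² with x = -7.700, y = 13.901, so z ≈ 64.603 ≈ 64.6 km.
Check against HLID (with the unrounded solution): distance 69.06 ≈ 69.06 km. ✓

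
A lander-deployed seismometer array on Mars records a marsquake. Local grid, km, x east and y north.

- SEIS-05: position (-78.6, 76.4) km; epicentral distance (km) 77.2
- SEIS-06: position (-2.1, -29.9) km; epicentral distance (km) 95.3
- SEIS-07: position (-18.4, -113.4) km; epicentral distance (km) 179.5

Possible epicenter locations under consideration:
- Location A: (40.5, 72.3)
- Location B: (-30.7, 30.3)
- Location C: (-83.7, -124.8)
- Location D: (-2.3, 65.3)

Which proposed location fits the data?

Location D

For each candidate, compare |candidate − station| to the reported distance:
Location A: residuals SEIS-05 42.0, SEIS-06 15.4, SEIS-07 15.3 → max 42.0 km
Location B: residuals SEIS-05 10.7, SEIS-06 28.7, SEIS-07 35.3 → max 35.3 km
Location C: residuals SEIS-05 124.1, SEIS-06 29.9, SEIS-07 113.2 → max 124.1 km
Location D: residuals SEIS-05 0.1, SEIS-06 0.1, SEIS-07 0.1 → max 0.1 km
Only Location D has all residuals ≈ 0.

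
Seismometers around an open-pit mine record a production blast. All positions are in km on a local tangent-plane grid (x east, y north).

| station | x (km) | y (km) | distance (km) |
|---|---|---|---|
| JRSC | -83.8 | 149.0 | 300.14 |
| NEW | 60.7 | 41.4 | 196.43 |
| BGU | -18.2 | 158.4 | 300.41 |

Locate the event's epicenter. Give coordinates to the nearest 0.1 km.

Circle about each station: (x + 83.8)² + (y − 149.0)² = 300.14²; (x − 60.7)² + (y − 41.4)² = 196.43²; (x + 18.2)² + (y − 158.4)² = 300.41².
Subtracting the JRSC equation from the NEW and BGU equations removes the quadratic terms:
289.0 x − 215.2 y = 27674.28
131.2 x + 18.8 y = -3963.79
Solving the 2×2 system: x ≈ -9.9, y ≈ -141.9 km.
Check against JRSC (with the unrounded x, y): √((x + 83.8)²+(y − 149.0)²) = 300.12 ≈ 300.14 km. ✓

(-9.9, -141.9)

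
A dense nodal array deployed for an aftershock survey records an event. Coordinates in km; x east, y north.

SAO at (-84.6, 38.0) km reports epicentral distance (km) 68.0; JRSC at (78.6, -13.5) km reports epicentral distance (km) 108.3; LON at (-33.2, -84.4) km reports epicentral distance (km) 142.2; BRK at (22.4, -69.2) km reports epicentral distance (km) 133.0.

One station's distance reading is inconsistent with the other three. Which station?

JRSC

Solve using three stations at a time. Using SAO, LON, BRK (subtract circle equations pairwise → linear system) gives (x, y) ≈ (-19.3, 57.2).
Distances from that point to each station vs reported:
  SAO: calculated 68.1 vs reported 68.0 → residual 0.1 km
  JRSC: calculated 120.7 vs reported 108.3 → residual 12.4 km
  LON: calculated 142.2 vs reported 142.2 → residual 0.0 km
  BRK: calculated 133.0 vs reported 133.0 → residual 0.0 km
SAO, LON, BRK are mutually consistent (residuals ≈ 0); JRSC is off by 12.4 km.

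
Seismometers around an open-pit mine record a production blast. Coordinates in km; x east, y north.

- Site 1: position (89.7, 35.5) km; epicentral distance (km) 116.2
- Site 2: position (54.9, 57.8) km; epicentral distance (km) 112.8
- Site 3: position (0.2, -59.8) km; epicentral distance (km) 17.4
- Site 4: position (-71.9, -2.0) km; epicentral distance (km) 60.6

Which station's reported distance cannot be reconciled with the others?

Solve using three stations at a time. Using Site 1, Site 2, Site 3 (subtract circle equations pairwise → linear system) gives (x, y) ≈ (3.8, -42.8).
Distances from that point to each station vs reported:
  Site 1: calculated 116.2 vs reported 116.2 → residual 0.0 km
  Site 2: calculated 112.8 vs reported 112.8 → residual 0.0 km
  Site 3: calculated 17.4 vs reported 17.4 → residual 0.0 km
  Site 4: calculated 86.0 vs reported 60.6 → residual 25.4 km
Site 1, Site 2, Site 3 are mutually consistent (residuals ≈ 0); Site 4 is off by 25.4 km.

Site 4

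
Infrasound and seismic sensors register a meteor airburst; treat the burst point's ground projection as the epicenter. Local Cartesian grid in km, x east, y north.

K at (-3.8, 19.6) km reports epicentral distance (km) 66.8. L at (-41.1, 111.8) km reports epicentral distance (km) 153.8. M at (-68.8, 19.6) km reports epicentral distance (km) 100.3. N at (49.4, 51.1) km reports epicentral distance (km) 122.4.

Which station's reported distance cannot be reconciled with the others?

Solve using three stations at a time. Using K, L, N (subtract circle equations pairwise → linear system) gives (x, y) ≈ (-30.5, -41.6).
Distances from that point to each station vs reported:
  K: calculated 66.8 vs reported 66.8 → residual 0.0 km
  L: calculated 153.8 vs reported 153.8 → residual 0.0 km
  M: calculated 72.2 vs reported 100.3 → residual 28.1 km
  N: calculated 122.4 vs reported 122.4 → residual 0.0 km
K, L, N are mutually consistent (residuals ≈ 0); M is off by 28.1 km.

M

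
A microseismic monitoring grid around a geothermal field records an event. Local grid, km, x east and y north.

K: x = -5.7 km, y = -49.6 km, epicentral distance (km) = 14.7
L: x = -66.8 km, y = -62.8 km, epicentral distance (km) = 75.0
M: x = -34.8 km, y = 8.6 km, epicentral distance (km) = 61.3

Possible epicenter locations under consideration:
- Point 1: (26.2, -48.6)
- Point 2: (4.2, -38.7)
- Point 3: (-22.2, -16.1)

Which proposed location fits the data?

For each candidate, compare |candidate − station| to the reported distance:
Point 1: residuals K 17.2, L 19.1, M 22.3 → max 22.3 km
Point 2: residuals K 0.0, L 0.0, M 0.0 → max 0.0 km
Point 3: residuals K 22.6, L 10.4, M 33.6 → max 33.6 km
Only Point 2 has all residuals ≈ 0.

Point 2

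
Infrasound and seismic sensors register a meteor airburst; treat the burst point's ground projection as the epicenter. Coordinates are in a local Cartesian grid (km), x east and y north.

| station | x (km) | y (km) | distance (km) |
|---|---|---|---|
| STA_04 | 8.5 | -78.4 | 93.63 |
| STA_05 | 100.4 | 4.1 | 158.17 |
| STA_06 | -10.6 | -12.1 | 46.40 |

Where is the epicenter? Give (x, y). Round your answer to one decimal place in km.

Circle about each station: (x − 8.5)² + (y + 78.4)² = 93.63²; (x − 100.4)² + (y − 4.1)² = 158.17²; (x + 10.6)² + (y + 12.1)² = 46.40².
Subtracting pairs of circle equations eliminates x²+y² and gives linear equations (the radical axes):
183.8 x + 165.0 y = -12373.01
-38.2 x + 132.6 y = 653.58
Solving the 2×2 system: x ≈ -57.0, y ≈ -11.5 km.

x ≈ -57.0 km, y ≈ -11.5 km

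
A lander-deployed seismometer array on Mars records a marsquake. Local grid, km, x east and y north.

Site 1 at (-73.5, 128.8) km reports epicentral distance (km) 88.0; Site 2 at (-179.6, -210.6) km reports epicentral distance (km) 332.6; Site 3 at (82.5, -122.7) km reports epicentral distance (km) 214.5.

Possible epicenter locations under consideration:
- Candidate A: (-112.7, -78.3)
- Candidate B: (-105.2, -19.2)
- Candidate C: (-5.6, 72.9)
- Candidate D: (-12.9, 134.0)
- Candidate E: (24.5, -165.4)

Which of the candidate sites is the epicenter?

Candidate C

For each candidate, compare |candidate − station| to the reported distance:
Candidate A: residuals Site 1 122.8, Site 2 184.3, Site 3 14.3 → max 184.3 km
Candidate B: residuals Site 1 63.4, Site 2 127.2, Site 3 0.2 → max 127.2 km
Candidate C: residuals Site 1 0.0, Site 2 0.0, Site 3 0.0 → max 0.0 km
Candidate D: residuals Site 1 27.2, Site 2 50.2, Site 3 59.4 → max 59.4 km
Candidate E: residuals Site 1 222.1, Site 2 123.6, Site 3 142.5 → max 222.1 km
Only Candidate C has all residuals ≈ 0.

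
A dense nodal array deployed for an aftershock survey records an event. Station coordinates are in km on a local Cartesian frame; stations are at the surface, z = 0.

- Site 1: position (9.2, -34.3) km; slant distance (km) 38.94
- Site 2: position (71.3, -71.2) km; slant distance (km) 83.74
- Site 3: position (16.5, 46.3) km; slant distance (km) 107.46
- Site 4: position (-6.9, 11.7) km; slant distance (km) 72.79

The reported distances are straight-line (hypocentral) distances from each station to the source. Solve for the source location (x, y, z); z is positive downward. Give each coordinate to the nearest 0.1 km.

x ≈ -5.1 km, y ≈ -54.6 km, depth ≈ 30.0 km

Each station gives a sphere (x−x_i)² + (y−y_i)² + z² = d_i² (stations at z=0).
Subtracting the Site 1 sphere from Site 2 and Site 3: z² cancels, leaving linear equations in x and y:
124.2 x − 73.8 y = 3395.94
14.6 x + 161.2 y = -8876.52
Solving: x ≈ -5.103, y ≈ -54.603 km (keep extra digits for the depth step; rounded: -5.1, -54.6).
Then from the Site 1 sphere: z² = 38.94² − (x − 9.2)² − (y + 34.3)² with x = -5.103, y = -54.603, so z ≈ 29.992 ≈ 30.0 km.
Check against Site 4 (with the unrounded solution): distance 72.79 ≈ 72.79 km. ✓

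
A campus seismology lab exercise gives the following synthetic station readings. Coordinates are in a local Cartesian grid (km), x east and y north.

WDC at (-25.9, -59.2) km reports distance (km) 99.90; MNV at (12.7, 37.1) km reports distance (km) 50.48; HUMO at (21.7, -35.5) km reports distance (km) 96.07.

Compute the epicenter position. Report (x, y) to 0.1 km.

x ≈ -37.7 km, y ≈ 40.0 km

Circle about each station: (x + 25.9)² + (y + 59.2)² = 99.90²; (x − 12.7)² + (y − 37.1)² = 50.48²; (x − 21.7)² + (y + 35.5)² = 96.07².
Subtracting the WDC equation from the MNV and HUMO equations removes the quadratic terms:
77.2 x + 192.6 y = 4794.03
95.2 x + 47.4 y = -1693.74
Solving the 2×2 system: x ≈ -37.7, y ≈ 40.0 km.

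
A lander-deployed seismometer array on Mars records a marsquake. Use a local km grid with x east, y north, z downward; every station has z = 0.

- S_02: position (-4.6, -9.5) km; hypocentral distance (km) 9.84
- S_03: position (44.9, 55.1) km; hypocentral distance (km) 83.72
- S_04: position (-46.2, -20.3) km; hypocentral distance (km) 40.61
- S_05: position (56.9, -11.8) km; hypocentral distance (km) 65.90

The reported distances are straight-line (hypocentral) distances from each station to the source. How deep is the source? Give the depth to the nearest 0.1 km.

Each station gives a sphere (x−x_i)² + (y−y_i)² + z² = d_i² (stations at z=0).
Subtracting the S_02 sphere from S_03 and S_04: z² cancels, leaving linear equations in x and y:
99.0 x + 129.2 y = -1971.60
-83.2 x − 21.6 y = 882.77
Solving: x ≈ -8.300, y ≈ -8.901 km (keep extra digits for the depth step; rounded: -8.3, -8.9).
Then from the S_02 sphere: z² = 9.84² − (x + 4.6)² − (y + 9.5)² with x = -8.300, y = -8.901, so z ≈ 9.098 ≈ 9.1 km.
Check against S_05 (with the unrounded solution): distance 65.90 ≈ 65.90 km. ✓

9.1 km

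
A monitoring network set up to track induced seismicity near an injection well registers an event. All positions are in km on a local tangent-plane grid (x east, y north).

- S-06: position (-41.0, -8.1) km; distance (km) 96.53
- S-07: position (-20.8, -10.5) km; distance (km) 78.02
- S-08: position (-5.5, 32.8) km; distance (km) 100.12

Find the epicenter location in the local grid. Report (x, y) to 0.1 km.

(43.7, -54.4)

Circle about each station: (x + 41.0)² + (y + 8.1)² = 96.53²; (x + 20.8)² + (y + 10.5)² = 78.02²; (x + 5.5)² + (y − 32.8)² = 100.12².
Subtracting pairs of circle equations eliminates x²+y² and gives linear equations (the radical axes):
40.4 x − 4.8 y = 2027.20
71.0 x + 81.8 y = -1346.49
Solving the 2×2 system: x ≈ 43.7, y ≈ -54.4 km.
Check against S-06 (with the unrounded x, y): √((x + 41.0)²+(y + 8.1)²) = 96.54 ≈ 96.53 km. ✓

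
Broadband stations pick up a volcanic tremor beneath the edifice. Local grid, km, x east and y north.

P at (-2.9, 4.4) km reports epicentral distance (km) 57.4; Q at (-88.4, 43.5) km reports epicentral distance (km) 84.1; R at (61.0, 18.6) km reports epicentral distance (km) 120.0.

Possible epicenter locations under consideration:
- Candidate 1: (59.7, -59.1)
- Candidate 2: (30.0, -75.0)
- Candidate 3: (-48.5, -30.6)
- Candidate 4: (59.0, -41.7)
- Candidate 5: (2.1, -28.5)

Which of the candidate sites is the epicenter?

For each candidate, compare |candidate − station| to the reported distance:
Candidate 1: residuals P 31.8, Q 96.1, R 42.3 → max 96.1 km
Candidate 2: residuals P 28.5, Q 83.4, R 21.4 → max 83.4 km
Candidate 3: residuals P 0.1, Q 0.1, R 0.0 → max 0.1 km
Candidate 4: residuals P 19.8, Q 86.2, R 59.7 → max 86.2 km
Candidate 5: residuals P 24.1, Q 31.5, R 44.6 → max 44.6 km
Only Candidate 3 has all residuals ≈ 0.

Candidate 3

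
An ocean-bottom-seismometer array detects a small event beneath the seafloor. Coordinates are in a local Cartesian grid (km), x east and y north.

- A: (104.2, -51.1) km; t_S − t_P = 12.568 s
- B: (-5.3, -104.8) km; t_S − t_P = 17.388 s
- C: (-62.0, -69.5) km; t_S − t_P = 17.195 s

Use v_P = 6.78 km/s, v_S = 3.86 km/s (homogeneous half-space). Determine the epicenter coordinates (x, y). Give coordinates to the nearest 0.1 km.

Distance from S−P lag: d = Δt · v_P v_S / (v_P − v_S) = Δt · (6.78·3.86)/(6.78−3.86) ≈ 8.9626·Δt.
So d_A = 112.64, d_B = 155.84, d_C = 154.11 km.
Circle about each station: (x − 104.2)² + (y + 51.1)² = 112.64²; (x + 5.3)² + (y + 104.8)² = 155.84²; (x + 62.0)² + (y + 69.5)² = 154.11².
Subtracting pairs of circle equations eliminates x²+y² and gives linear equations (the radical axes):
-219.0 x − 107.4 y = -14056.06
-332.4 x − 36.8 y = -15856.72
Solving the 2×2 system: x ≈ 42.9, y ≈ 43.4 km.

x ≈ 42.9 km, y ≈ 43.4 km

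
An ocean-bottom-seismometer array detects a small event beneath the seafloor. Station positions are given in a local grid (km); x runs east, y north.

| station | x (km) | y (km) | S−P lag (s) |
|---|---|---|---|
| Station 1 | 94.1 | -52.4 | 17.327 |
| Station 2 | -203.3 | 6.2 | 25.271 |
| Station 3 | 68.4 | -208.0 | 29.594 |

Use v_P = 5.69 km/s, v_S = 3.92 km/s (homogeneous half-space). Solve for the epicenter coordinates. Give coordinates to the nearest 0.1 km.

x ≈ 72.8 km, y ≈ 164.9 km

Distance from S−P lag: d = Δt · v_P v_S / (v_P − v_S) = Δt · (5.69·3.92)/(5.69−3.92) ≈ 12.6016·Δt.
So d_Station 1 = 218.35, d_Station 2 = 318.45, d_Station 3 = 372.93 km.
Circle about each station: (x − 94.1)² + (y + 52.4)² = 218.35²; (x + 203.3)² + (y − 6.2)² = 318.45²; (x − 68.4)² + (y + 208.0)² = 372.93².
Subtracting pairs of circle equations eliminates x²+y² and gives linear equations (the radical axes):
-594.8 x + 117.2 y = -23964.92
-51.4 x − 311.2 y = -55058.07
Solving the 2×2 system: x ≈ 72.8, y ≈ 164.9 km.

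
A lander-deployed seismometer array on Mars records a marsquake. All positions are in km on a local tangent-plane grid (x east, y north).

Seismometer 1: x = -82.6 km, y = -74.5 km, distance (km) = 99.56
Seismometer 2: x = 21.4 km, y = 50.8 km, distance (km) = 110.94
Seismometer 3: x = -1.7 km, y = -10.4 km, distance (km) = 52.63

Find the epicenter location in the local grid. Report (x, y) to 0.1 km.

x ≈ 15.9 km, y ≈ -60.0 km

Circle about each station: (x + 82.6)² + (y + 74.5)² = 99.56²; (x − 21.4)² + (y − 50.8)² = 110.94²; (x + 1.7)² + (y + 10.4)² = 52.63².
Subtracting the Seismometer 1 equation from the Seismometer 2 and Seismometer 3 equations removes the quadratic terms:
208.0 x + 250.6 y = -11729.90
161.8 x + 128.2 y = -5119.68
Solving the 2×2 system: x ≈ 15.9, y ≈ -60.0 km.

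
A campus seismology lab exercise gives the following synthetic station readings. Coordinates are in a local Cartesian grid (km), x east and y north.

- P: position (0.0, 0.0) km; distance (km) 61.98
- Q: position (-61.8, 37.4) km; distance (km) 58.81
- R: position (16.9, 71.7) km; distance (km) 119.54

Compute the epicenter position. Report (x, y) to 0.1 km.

Circle about each station: x² + y² = 61.98²; (x + 61.8)² + (y − 37.4)² = 58.81²; (x − 16.9)² + (y − 71.7)² = 119.54².
Subtracting the P equation from the Q and R equations removes the quadratic terms:
-123.6 x + 74.8 y = 5600.90
33.8 x + 143.4 y = -5021.79
Solving the 2×2 system: x ≈ -58.2, y ≈ -21.3 km.
Check against P (with the unrounded x, y): √(x²+y²) = 61.98 ≈ 61.98 km. ✓

-58.2 km east, -21.3 km north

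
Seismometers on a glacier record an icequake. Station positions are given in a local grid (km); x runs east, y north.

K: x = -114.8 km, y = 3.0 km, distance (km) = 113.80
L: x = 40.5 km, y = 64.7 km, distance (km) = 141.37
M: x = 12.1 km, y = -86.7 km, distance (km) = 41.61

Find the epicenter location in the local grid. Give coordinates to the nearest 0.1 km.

-21.6 km east, -62.3 km north

Circle about each station: (x + 114.8)² + (y − 3.0)² = 113.80²; (x − 40.5)² + (y − 64.7)² = 141.37²; (x − 12.1)² + (y + 86.7)² = 41.61².
Subtracting the K equation from the L and M equations removes the quadratic terms:
310.6 x + 123.4 y = -14396.74
253.8 x − 179.4 y = 5694.31
Solving the 2×2 system: x ≈ -21.6, y ≈ -62.3 km.
Check against K (with the unrounded x, y): √((x + 114.8)²+(y − 3.0)²) = 113.80 ≈ 113.80 km. ✓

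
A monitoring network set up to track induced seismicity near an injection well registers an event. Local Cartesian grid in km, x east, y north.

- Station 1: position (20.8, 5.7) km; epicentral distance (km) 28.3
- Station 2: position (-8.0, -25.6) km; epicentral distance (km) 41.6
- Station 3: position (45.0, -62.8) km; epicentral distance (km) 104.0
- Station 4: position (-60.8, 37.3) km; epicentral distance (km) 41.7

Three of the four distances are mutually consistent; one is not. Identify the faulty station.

Solve using three stations at a time. Using Station 2, Station 3, Station 4 (subtract circle equations pairwise → linear system) gives (x, y) ≈ (-28.9, 10.4).
Distances from that point to each station vs reported:
  Station 1: calculated 49.9 vs reported 28.3 → residual 21.6 km
  Station 2: calculated 41.6 vs reported 41.6 → residual 0.0 km
  Station 3: calculated 104.0 vs reported 104.0 → residual 0.0 km
  Station 4: calculated 41.7 vs reported 41.7 → residual 0.0 km
Station 2, Station 3, Station 4 are mutually consistent (residuals ≈ 0); Station 1 is off by 21.6 km.

Station 1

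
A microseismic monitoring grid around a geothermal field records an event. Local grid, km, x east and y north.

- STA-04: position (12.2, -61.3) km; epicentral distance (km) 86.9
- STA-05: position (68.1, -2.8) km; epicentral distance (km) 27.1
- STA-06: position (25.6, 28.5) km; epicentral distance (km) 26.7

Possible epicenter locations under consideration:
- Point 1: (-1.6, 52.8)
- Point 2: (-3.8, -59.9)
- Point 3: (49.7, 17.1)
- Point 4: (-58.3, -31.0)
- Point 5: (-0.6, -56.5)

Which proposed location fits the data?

For each candidate, compare |candidate − station| to the reported distance:
Point 1: residuals STA-04 28.0, STA-05 62.1, STA-06 9.8 → max 62.1 km
Point 2: residuals STA-04 70.8, STA-05 64.7, STA-06 66.5 → max 70.8 km
Point 3: residuals STA-04 0.0, STA-05 0.0, STA-06 0.0 → max 0.0 km
Point 4: residuals STA-04 10.2, STA-05 102.4, STA-06 76.2 → max 102.4 km
Point 5: residuals STA-04 73.2, STA-05 60.1, STA-06 62.2 → max 73.2 km
Only Point 3 has all residuals ≈ 0.

Point 3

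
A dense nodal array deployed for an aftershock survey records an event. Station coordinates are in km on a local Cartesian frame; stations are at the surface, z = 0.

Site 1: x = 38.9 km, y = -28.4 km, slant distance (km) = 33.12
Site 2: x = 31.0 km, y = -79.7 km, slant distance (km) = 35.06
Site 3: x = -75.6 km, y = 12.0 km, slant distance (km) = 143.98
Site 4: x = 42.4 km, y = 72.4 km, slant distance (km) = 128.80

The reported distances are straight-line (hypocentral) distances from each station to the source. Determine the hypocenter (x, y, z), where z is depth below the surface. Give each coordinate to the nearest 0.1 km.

Each station gives a sphere (x−x_i)² + (y−y_i)² + z² = d_i² (stations at z=0).
Subtracting the Site 1 sphere from Site 2 and Site 3: z² cancels, leaving linear equations in x and y:
-15.8 x − 102.6 y = 4861.05
-229.0 x + 80.8 y = -16093.72
Solving: x ≈ 50.801, y ≈ -55.202 km (keep extra digits for the depth step; rounded: 50.8, -55.2).
Then from the Site 1 sphere: z² = 33.12² − (x − 38.9)² − (y + 28.4)² with x = 50.801, y = -55.202, so z ≈ 15.393 ≈ 15.4 km.
Check against Site 4 (with the unrounded solution): distance 128.80 ≈ 128.80 km. ✓

x ≈ 50.8 km, y ≈ -55.2 km, depth ≈ 15.4 km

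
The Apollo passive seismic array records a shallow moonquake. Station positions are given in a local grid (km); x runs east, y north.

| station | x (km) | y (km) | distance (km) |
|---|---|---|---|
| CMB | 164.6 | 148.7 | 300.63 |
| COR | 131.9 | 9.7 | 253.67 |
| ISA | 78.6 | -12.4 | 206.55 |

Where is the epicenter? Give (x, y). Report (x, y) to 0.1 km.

Circle about each station: (x − 164.6)² + (y − 148.7)² = 300.63²; (x − 131.9)² + (y − 9.7)² = 253.67²; (x − 78.6)² + (y + 12.4)² = 206.55².
Subtracting pairs of circle equations eliminates x²+y² and gives linear equations (the radical axes):
-65.4 x − 278.0 y = -5683.22
-172.0 x − 322.2 y = 4842.36
Solving the 2×2 system: x ≈ -118.8, y ≈ 48.4 km.
Check against CMB (with the unrounded x, y): √((x − 164.6)²+(y − 148.7)²) = 300.63 ≈ 300.63 km. ✓

x ≈ -118.8 km, y ≈ 48.4 km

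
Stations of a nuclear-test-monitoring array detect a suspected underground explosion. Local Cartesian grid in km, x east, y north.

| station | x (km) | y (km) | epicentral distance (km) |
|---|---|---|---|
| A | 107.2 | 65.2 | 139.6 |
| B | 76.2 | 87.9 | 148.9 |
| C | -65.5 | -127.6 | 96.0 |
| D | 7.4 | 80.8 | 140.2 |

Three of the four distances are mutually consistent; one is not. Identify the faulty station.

Solve using three stations at a time. Using A, B, D (subtract circle equations pairwise → linear system) gives (x, y) ≈ (38.0, -55.9).
Distances from that point to each station vs reported:
  A: calculated 139.5 vs reported 139.6 → residual 0.1 km
  B: calculated 148.8 vs reported 148.9 → residual 0.1 km
  C: calculated 125.9 vs reported 96.0 → residual 29.9 km
  D: calculated 140.1 vs reported 140.2 → residual 0.1 km
A, B, D are mutually consistent (residuals ≈ 0); C is off by 29.9 km.

C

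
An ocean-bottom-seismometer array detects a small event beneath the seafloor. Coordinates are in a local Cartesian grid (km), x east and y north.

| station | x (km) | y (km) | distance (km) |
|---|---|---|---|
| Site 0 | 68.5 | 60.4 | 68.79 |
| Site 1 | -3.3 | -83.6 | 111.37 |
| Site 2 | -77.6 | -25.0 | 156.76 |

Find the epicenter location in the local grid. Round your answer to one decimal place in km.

Circle about each station: (x − 68.5)² + (y − 60.4)² = 68.79²; (x + 3.3)² + (y + 83.6)² = 111.37²; (x + 77.6)² + (y + 25.0)² = 156.76².
Subtracting the Site 0 equation from the Site 1 and Site 2 equations removes the quadratic terms:
-143.6 x − 288.0 y = -9011.77
-292.2 x − 170.8 y = -21535.28
Solving the 2×2 system: x ≈ 78.2, y ≈ -7.7 km.
Check against Site 0 (with the unrounded x, y): √((x − 68.5)²+(y − 60.4)²) = 68.79 ≈ 68.79 km. ✓

x ≈ 78.2 km, y ≈ -7.7 km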